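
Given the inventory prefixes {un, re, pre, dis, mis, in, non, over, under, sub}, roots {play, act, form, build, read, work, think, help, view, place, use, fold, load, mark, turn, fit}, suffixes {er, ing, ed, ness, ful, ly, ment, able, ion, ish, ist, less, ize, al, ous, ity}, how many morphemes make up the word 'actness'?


Segmenting 'actness' against the inventory:
  'act' -> root (morpheme 1)
  'ness' -> suffix (morpheme 2)
Total morphemes: 2

2


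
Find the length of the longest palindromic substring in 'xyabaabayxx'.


Scanning 'xyabaabayxx' for palindromic substrings.
Substring at positions 0-9: 'xyabaabayx'.
Check: reverse('xyabaabayx') = 'xyabaabayx' -> palindrome confirmed.
Neighbouring characters ('-' / 'x') break symmetry, so it cannot extend further.
No longer palindromic substring exists; longest length = 10

10


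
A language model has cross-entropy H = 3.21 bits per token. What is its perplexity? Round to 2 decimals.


Perplexity formula: PP = 2^H
H = 3.21
PP = 2^3.21
Decompose: 2^3.21 = 2^3 * 2^0.21
2^3 = 8, 2^0.21 ~ 1.1566882
PP ~ 8 * 1.1566882 = 9.2535056
Rounded to 2 decimals: 9.25

9.25


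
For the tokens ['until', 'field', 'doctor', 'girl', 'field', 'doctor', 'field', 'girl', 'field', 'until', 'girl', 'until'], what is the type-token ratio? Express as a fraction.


Tokens: 12
Unique types: ('doctor', 'field', 'girl', 'until') = 4
TTR = 4/12
Simplify: divide both by 4 -> 1/3
TTR = 1/3

1/3


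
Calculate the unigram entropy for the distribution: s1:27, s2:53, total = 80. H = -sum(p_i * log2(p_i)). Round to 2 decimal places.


Computing entropy H = -sum(p_i * log2(p_i)):
  s1: p = 27/80 = 0.3375, -p*log2(p) = 0.5289
  s2: p = 53/80 = 0.6625, -p*log2(p) = 0.3935
H = sum of terms = 0.9224
Rounded to 2 decimals: 0.92

0.92


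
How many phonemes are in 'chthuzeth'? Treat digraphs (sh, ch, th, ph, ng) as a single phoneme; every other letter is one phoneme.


Parsing 'chthuzeth' greedily, digraphs first:
  'ch' -> digraph (1 consonant phoneme) (phonemes so far: 1)
  'th' -> digraph (1 consonant phoneme) (phonemes so far: 2)
  'u' -> vowel phoneme (phonemes so far: 3)
  'z' -> consonant phoneme (phonemes so far: 4)
  'e' -> vowel phoneme (phonemes so far: 5)
  'th' -> digraph (1 consonant phoneme) (phonemes so far: 6)
Total phonemes: 6

6


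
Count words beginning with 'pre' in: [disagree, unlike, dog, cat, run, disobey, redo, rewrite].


Checking each word for prefix 'pre':
  'disagree' -> no (count: 0)
  'unlike' -> no (count: 0)
  'dog' -> no (count: 0)
  'cat' -> no (count: 0)
  'run' -> no (count: 0)
  'disobey' -> no (count: 0)
  'redo' -> no (count: 0)
  'rewrite' -> no (count: 0)
Total with prefix 'pre': 0

0


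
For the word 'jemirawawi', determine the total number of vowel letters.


Scanning each character of 'jemirawawi':
  Position 1: 'j' -> consonant (running count: 0)
  Position 2: 'e' -> vowel (running count: 1)
  Position 3: 'm' -> consonant (running count: 1)
  Position 4: 'i' -> vowel (running count: 2)
  Position 5: 'r' -> consonant (running count: 2)
  Position 6: 'a' -> vowel (running count: 3)
  Position 7: 'w' -> consonant (running count: 3)
  Position 8: 'a' -> vowel (running count: 4)
  Position 9: 'w' -> consonant (running count: 4)
  Position 10: 'i' -> vowel (running count: 5)
Total vowels: 5

5


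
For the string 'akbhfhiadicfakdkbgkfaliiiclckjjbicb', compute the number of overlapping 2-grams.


String 'akbhfhiadicfakdkbgkfaliiiclckjjbicb' has length L = 35.
Number of overlapping n-grams = L - n + 1
Substituting: 35 - 2 + 1 = 34

34


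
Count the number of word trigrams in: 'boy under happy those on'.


Word trigrams from [5] words:
  Trigram 1: (boy under happy)
  Trigram 2: (under happy those)
  Trigram 3: (happy those on)
Total word trigrams: 5 - 2 = 3

3


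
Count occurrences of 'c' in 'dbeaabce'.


Scanning 'dbeaabce' for 'c':
  Position 6: 'c' -> MATCH (count: 1)
Total occurrences of 'c': 1

1


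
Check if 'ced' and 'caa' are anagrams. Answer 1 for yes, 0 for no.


Sort characters of 'ced': 'cde'
Sort characters of 'caa': 'aac'
Sorted forms differ -> they are NOT anagrams
Result: 0

0


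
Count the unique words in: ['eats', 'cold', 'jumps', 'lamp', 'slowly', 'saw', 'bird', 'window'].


Listing all tokens and tracking unique types:
  Token 1: 'eats' -> NEW (unique so far: 1)
  Token 2: 'cold' -> NEW (unique so far: 2)
  Token 3: 'jumps' -> NEW (unique so far: 3)
  Token 4: 'lamp' -> NEW (unique so far: 4)
  Token 5: 'slowly' -> NEW (unique so far: 5)
  Token 6: 'saw' -> NEW (unique so far: 6)
  Token 7: 'bird' -> NEW (unique so far: 7)
  Token 8: 'window' -> NEW (unique so far: 8)
Unique types: ('bird', 'cold', 'eats', 'jumps', 'lamp', 'saw', 'slowly', 'window')
Vocabulary size: 8

8


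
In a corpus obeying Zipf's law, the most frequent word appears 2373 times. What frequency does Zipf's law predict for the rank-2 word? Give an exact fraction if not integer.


Zipf's law: freq(rank) = f1 / rank
f1 = 2373, rank = 2
freq = 2373 / 2
GCD(2373, 2) = 1
Simplified: 2373/2

2373/2


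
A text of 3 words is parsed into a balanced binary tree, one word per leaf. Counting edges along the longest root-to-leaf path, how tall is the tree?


In a balanced binary tree with n leaves the deepest leaf is ceil(log2(n)) edges below the root.
log2(3) = 1.5850
ceil(1.5850) = 2
height (edges) = 2

2


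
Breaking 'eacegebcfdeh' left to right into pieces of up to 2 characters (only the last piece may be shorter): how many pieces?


'eacegebcfdeh' has 12 characters.
Chunking with max size 2:
  Chunk 1: 'ea' (positions 0-1)
  Chunk 2: 'ce' (positions 2-3)
  Chunk 3: 'ge' (positions 4-5)
  Chunk 4: 'bc' (positions 6-7)
  Chunk 5: 'fd' (positions 8-9)
  Chunk 6: 'eh' (positions 10-11)
Total chunks: ceil(12 / 2) = 6

6


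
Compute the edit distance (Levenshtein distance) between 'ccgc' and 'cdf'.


Building DP table for s1='ccgc' (len 4) and s2='cdf' (len 3):
       c  d  f
    0  1  2  3
  c 1  0  1  2
  c 2  1  1  2
  g 3  2  2  2
  c 4  3  3  3
Edit distance = dp[4][3] = 3

3


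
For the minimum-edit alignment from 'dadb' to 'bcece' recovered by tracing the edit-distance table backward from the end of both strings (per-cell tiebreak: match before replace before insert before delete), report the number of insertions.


Edit distance = 5. Backtracking from cell (4, 5) with preference match > replace > insert > delete,
then listing the resulting alignment 'dadb' -> 'bcece' left to right:
  Step 1: insert 'b' [insertion #1]
  Step 2: replace d->c
  Step 3: replace a->e
  Step 4: replace d->c
  Step 5: replace b->e
Total insertions: 1

1


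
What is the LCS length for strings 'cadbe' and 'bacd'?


DP table for LCS of 'cadbe' and 'bacd':
       b  a  c  d
    0  0  0  0  0
  c 0  0  0  1  1
  a 0  0  1  1  1
  d 0  0  1  1  2
  b 0  1  1  1  2
  e 0  1  1  1  2
LCS: 'cd'
LCS length = 2

2


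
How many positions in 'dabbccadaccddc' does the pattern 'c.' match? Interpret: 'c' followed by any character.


Pattern: c. means 'c' followed by any character.
Scanning 'dabbccadaccddc' position-by-position:
  Pos 0: window 'da' -> no
  Pos 1: window 'ab' -> no
  Pos 2: window 'bb' -> no
  Pos 3: window 'bc' -> no
  Pos 4: window 'cc' -> MATCH
  Pos 5: window 'ca' -> MATCH
  Pos 6: window 'ad' -> no
  Pos 7: window 'da' -> no
  Pos 8: window 'ac' -> no
  Pos 9: window 'cc' -> MATCH
  Pos 10: window 'cd' -> MATCH
  Pos 11: window 'dd' -> no
  Pos 12: window 'dc' -> no
  Pos 13: window 'c' -> no
Total matches: 4

4


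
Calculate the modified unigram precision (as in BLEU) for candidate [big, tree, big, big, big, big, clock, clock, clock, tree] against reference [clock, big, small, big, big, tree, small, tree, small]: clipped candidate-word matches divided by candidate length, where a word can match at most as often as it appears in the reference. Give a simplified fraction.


Reference word counts: {'big': 3, 'clock': 1, 'small': 3, 'tree': 2}
Checking each candidate word (with clipping):
  'big' -> in reference (ref count 3, used 1/3) -> match (matches: 1)
  'tree' -> in reference (ref count 2, used 1/2) -> match (matches: 2)
  'big' -> in reference (ref count 3, used 2/3) -> match (matches: 3)
  'big' -> in reference (ref count 3, used 3/3) -> match (matches: 4)
  'big' -> ref count 3 already used up (3/3) -> clipped, no match (matches: 4)
  'big' -> ref count 3 already used up (3/3) -> clipped, no match (matches: 4)
  'clock' -> in reference (ref count 1, used 1/1) -> match (matches: 5)
  'clock' -> ref count 1 already used up (1/1) -> clipped, no match (matches: 5)
  'clock' -> ref count 1 already used up (1/1) -> clipped, no match (matches: 5)
  'tree' -> in reference (ref count 2, used 2/2) -> match (matches: 6)
Clipped matches: 6, Candidate length: 10
Precision = 6/10 = 3/5

3/5


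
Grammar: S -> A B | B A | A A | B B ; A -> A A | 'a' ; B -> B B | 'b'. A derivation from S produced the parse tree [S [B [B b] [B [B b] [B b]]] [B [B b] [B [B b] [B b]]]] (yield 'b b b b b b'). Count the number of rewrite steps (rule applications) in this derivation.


Every bracketed nonterminal node [X ...] in the tree is produced by exactly one rule application.
Reading the tree off as a leftmost derivation:
  Step 1: S  =>  B B   (applied S -> B B)
  Step 2: B B  =>  B B B   (applied B -> B B)
  Step 3: B B B  =>  b B B   (applied B -> b)
  Step 4: b B B  =>  b B B B   (applied B -> B B)
  Step 5: b B B B  =>  b b B B   (applied B -> b)
  Step 6: b b B B  =>  b b b B   (applied B -> b)
  Step 7: b b b B  =>  b b b B B   (applied B -> B B)
  Step 8: b b b B B  =>  b b b b B   (applied B -> b)
  Step 9: b b b b B  =>  b b b b B B   (applied B -> B B)
  Step 10: b b b b B B  =>  b b b b b B   (applied B -> b)
  Step 11: b b b b b B  =>  b b b b b b   (applied B -> b)
Final yield: b b b b b b
Total rewrite steps: 11

11


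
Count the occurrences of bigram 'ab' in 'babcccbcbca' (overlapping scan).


Scanning 'babcccbcbca' for bigram 'ab':
  Position 0: 'ba' -> no
  Position 1: 'ab' -> MATCH
  Position 2: 'bc' -> no
  Position 3: 'cc' -> no
  Position 4: 'cc' -> no
  Position 5: 'cb' -> no
  Position 6: 'bc' -> no
  Position 7: 'cb' -> no
  Position 8: 'bc' -> no
  Position 9: 'ca' -> no
Total matches: 1

1


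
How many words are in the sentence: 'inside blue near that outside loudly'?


Counting words by splitting on spaces:
  Word 1: 'inside'
  Word 2: 'blue'
  Word 3: 'near'
  Word 4: 'that'
  Word 5: 'outside'
  Word 6: 'loudly'
Total words: 6

6


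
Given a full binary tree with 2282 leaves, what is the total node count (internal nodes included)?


Leaf nodes (terminals): 2282
Internal nodes = n - 1 = 2282 - 1 = 2281
Total = leaves + internal = 2282 + 2281 = 4563

4563


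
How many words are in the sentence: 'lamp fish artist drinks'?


Counting words by splitting on spaces:
  Word 1: 'lamp'
  Word 2: 'fish'
  Word 3: 'artist'
  Word 4: 'drinks'
Total words: 4

4


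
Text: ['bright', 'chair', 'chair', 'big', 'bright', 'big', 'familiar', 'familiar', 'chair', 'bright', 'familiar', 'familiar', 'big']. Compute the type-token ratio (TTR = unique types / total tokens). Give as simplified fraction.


Tokens: 13
Unique types: ('big', 'bright', 'chair', 'familiar') = 4
TTR = 4/13
Already in lowest terms.

4/13


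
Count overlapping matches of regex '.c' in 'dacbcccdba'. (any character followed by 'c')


Pattern: .c means any character followed by 'c'.
Scanning 'dacbcccdba' position-by-position:
  Pos 0: window 'da' -> no
  Pos 1: window 'ac' -> MATCH
  Pos 2: window 'cb' -> no
  Pos 3: window 'bc' -> MATCH
  Pos 4: window 'cc' -> MATCH
  Pos 5: window 'cc' -> MATCH
  Pos 6: window 'cd' -> no
  Pos 7: window 'db' -> no
  Pos 8: window 'ba' -> no
  Pos 9: window 'a' -> no
Total matches: 4

4


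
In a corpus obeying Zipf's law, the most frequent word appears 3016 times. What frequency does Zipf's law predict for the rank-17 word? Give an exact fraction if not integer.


Zipf's law: freq(rank) = f1 / rank
f1 = 3016, rank = 17
freq = 3016 / 17
GCD(3016, 17) = 1
Simplified: 3016/17

3016/17


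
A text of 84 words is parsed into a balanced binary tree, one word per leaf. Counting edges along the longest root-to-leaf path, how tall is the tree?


In a balanced binary tree with n leaves the deepest leaf is ceil(log2(n)) edges below the root.
log2(84) = 6.3923
ceil(6.3923) = 7
height (edges) = 7

7


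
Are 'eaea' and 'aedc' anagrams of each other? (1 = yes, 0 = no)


Sort characters of 'eaea': 'aaee'
Sort characters of 'aedc': 'acde'
Sorted forms differ -> they are NOT anagrams
Result: 0

0


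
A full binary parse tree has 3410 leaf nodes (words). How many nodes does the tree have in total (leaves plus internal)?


Leaf nodes (terminals): 3410
Internal nodes = n - 1 = 3410 - 1 = 3409
Total = leaves + internal = 3410 + 3409 = 6819

6819


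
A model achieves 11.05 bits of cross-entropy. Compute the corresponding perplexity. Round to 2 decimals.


Perplexity formula: PP = 2^H
H = 11.05
PP = 2^11.05
Decompose: 2^11.05 = 2^11 * 2^0.05
2^11 = 2048, 2^0.05 ~ 1.0352649
PP ~ 2048 * 1.0352649 = 2120.2225152
Rounded to 2 decimals: 2120.22

2120.22


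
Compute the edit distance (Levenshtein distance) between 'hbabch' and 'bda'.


Building DP table for s1='hbabch' (len 6) and s2='bda' (len 3):
       b  d  a
    0  1  2  3
  h 1  1  2  3
  b 2  1  2  3
  a 3  2  2  2
  b 4  3  3  3
  c 5  4  4  4
  h 6  5  5  5
Edit distance = dp[6][3] = 5

5


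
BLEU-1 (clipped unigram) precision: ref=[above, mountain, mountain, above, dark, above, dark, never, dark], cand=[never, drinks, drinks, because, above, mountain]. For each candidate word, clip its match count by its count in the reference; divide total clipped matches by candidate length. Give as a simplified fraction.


Reference word counts: {'above': 3, 'dark': 3, 'mountain': 2, 'never': 1}
Checking each candidate word (with clipping):
  'never' -> in reference (ref count 1, used 1/1) -> match (matches: 1)
  'drinks' -> not in reference -> no match (matches: 1)
  'drinks' -> not in reference -> no match (matches: 1)
  'because' -> not in reference -> no match (matches: 1)
  'above' -> in reference (ref count 3, used 1/3) -> match (matches: 2)
  'mountain' -> in reference (ref count 2, used 1/2) -> match (matches: 3)
Clipped matches: 3, Candidate length: 6
Precision = 3/6 = 1/2

1/2


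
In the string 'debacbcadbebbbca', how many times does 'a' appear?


Scanning 'debacbcadbebbbca' for 'a':
  Position 3: 'a' -> MATCH (count: 1)
  Position 7: 'a' -> MATCH (count: 2)
  Position 15: 'a' -> MATCH (count: 3)
Total occurrences of 'a': 3

3


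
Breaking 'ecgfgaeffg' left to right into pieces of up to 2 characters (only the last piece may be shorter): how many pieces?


'ecgfgaeffg' has 10 characters.
Chunking with max size 2:
  Chunk 1: 'ec' (positions 0-1)
  Chunk 2: 'gf' (positions 2-3)
  Chunk 3: 'ga' (positions 4-5)
  Chunk 4: 'ef' (positions 6-7)
  Chunk 5: 'fg' (positions 8-9)
Total chunks: ceil(10 / 2) = 5

5


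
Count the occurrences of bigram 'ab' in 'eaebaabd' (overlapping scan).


Scanning 'eaebaabd' for bigram 'ab':
  Position 0: 'ea' -> no
  Position 1: 'ae' -> no
  Position 2: 'eb' -> no
  Position 3: 'ba' -> no
  Position 4: 'aa' -> no
  Position 5: 'ab' -> MATCH
  Position 6: 'bd' -> no
Total matches: 1

1


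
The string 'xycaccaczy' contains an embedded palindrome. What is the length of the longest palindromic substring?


Scanning 'xycaccaczy' for palindromic substrings.
Substring at positions 2-7: 'caccac'.
Check: reverse('caccac') = 'caccac' -> palindrome confirmed.
Neighbouring characters ('y' / 'z') break symmetry, so it cannot extend further.
No longer palindromic substring exists; longest length = 6

6


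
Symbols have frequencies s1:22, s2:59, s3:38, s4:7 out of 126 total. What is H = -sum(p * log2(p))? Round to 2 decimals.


Computing entropy H = -sum(p_i * log2(p_i)):
  s1: p = 22/126 = 0.1746, -p*log2(p) = 0.4396
  s2: p = 59/126 = 0.4683, -p*log2(p) = 0.5126
  s3: p = 38/126 = 0.3016, -p*log2(p) = 0.5216
  s4: p = 7/126 = 0.0556, -p*log2(p) = 0.2317
H = sum of terms = 1.7055
Rounded to 2 decimals: 1.71

1.71


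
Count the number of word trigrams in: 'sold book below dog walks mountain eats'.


Word trigrams from [7] words:
  Trigram 1: (sold book below)
  Trigram 2: (book below dog)
  Trigram 3: (below dog walks)
  Trigram 4: (dog walks mountain)
  Trigram 5: (walks mountain eats)
Total word trigrams: 7 - 2 = 5

5


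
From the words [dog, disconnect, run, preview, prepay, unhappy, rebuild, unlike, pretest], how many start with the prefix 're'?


Checking each word for prefix 're':
  'dog' -> no (count: 0)
  'disconnect' -> no (count: 0)
  'run' -> no (count: 0)
  'preview' -> no (count: 0)
  'prepay' -> no (count: 0)
  'unhappy' -> no (count: 0)
  'rebuild' -> YES, starts with 're' (count: 1)
  'unlike' -> no (count: 1)
  'pretest' -> no (count: 1)
Total with prefix 're': 1

1


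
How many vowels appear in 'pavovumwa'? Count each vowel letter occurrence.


Scanning each character of 'pavovumwa':
  Position 1: 'p' -> consonant (running count: 0)
  Position 2: 'a' -> vowel (running count: 1)
  Position 3: 'v' -> consonant (running count: 1)
  Position 4: 'o' -> vowel (running count: 2)
  Position 5: 'v' -> consonant (running count: 2)
  Position 6: 'u' -> vowel (running count: 3)
  Position 7: 'm' -> consonant (running count: 3)
  Position 8: 'w' -> consonant (running count: 3)
  Position 9: 'a' -> vowel (running count: 4)
Total vowels: 4

4


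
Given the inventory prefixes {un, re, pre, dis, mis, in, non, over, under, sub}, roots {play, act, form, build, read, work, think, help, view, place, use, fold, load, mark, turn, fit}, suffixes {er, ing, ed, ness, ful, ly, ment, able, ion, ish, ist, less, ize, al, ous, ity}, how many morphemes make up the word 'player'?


Segmenting 'player' against the inventory:
  'play' -> root (morpheme 1)
  'er' -> suffix (morpheme 2)
Total morphemes: 2

2


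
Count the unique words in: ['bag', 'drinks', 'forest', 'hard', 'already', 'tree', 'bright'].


Listing all tokens and tracking unique types:
  Token 1: 'bag' -> NEW (unique so far: 1)
  Token 2: 'drinks' -> NEW (unique so far: 2)
  Token 3: 'forest' -> NEW (unique so far: 3)
  Token 4: 'hard' -> NEW (unique so far: 4)
  Token 5: 'already' -> NEW (unique so far: 5)
  Token 6: 'tree' -> NEW (unique so far: 6)
  Token 7: 'bright' -> NEW (unique so far: 7)
Unique types: ('already', 'bag', 'bright', 'drinks', 'forest', 'hard', 'tree')
Vocabulary size: 7

7


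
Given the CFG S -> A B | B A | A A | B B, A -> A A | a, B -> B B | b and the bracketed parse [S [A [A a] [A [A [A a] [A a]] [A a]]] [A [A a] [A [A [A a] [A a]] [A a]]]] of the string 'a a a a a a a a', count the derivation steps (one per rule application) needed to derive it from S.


Every bracketed nonterminal node [X ...] in the tree is produced by exactly one rule application.
Reading the tree off as a leftmost derivation:
  Step 1: S  =>  A A   (applied S -> A A)
  Step 2: A A  =>  A A A   (applied A -> A A)
  Step 3: A A A  =>  a A A   (applied A -> a)
  Step 4: a A A  =>  a A A A   (applied A -> A A)
  Step 5: a A A A  =>  a A A A A   (applied A -> A A)
  Step 6: a A A A A  =>  a a A A A   (applied A -> a)
  Step 7: a a A A A  =>  a a a A A   (applied A -> a)
  Step 8: a a a A A  =>  a a a a A   (applied A -> a)
  Step 9: a a a a A  =>  a a a a A A   (applied A -> A A)
  Step 10: a a a a A A  =>  a a a a a A   (applied A -> a)
  Step 11: a a a a a A  =>  a a a a a A A   (applied A -> A A)
  Step 12: a a a a a A A  =>  a a a a a A A A   (applied A -> A A)
  Step 13: a a a a a A A A  =>  a a a a a a A A   (applied A -> a)
  Step 14: a a a a a a A A  =>  a a a a a a a A   (applied A -> a)
  Step 15: a a a a a a a A  =>  a a a a a a a a   (applied A -> a)
Final yield: a a a a a a a a
Total rewrite steps: 15

15


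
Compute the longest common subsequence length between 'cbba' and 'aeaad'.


DP table for LCS of 'cbba' and 'aeaad':
       a  e  a  a  d
    0  0  0  0  0  0
  c 0  0  0  0  0  0
  b 0  0  0  0  0  0
  b 0  0  0  0  0  0
  a 0  1  1  1  1  1
LCS: 'a'
LCS length = 1

1


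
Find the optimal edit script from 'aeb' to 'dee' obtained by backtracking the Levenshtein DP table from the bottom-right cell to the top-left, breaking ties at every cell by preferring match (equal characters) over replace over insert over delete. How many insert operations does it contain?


Edit distance = 2. Backtracking from cell (3, 3) with preference match > replace > insert > delete,
then listing the resulting alignment 'aeb' -> 'dee' left to right:
  Step 1: replace a->d
  Step 2: keep 'e'
  Step 3: replace b->e
Total insertions: 0

0


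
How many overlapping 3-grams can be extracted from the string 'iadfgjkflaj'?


String 'iadfgjkflaj' has length L = 11.
Number of overlapping n-grams = L - n + 1
Substituting: 11 - 3 + 1 = 9

9


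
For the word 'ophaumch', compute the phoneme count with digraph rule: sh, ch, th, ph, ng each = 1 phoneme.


Parsing 'ophaumch' greedily, digraphs first:
  'o' -> vowel phoneme (phonemes so far: 1)
  'ph' -> digraph (1 consonant phoneme) (phonemes so far: 2)
  'a' -> vowel phoneme (phonemes so far: 3)
  'u' -> vowel phoneme (phonemes so far: 4)
  'm' -> consonant phoneme (phonemes so far: 5)
  'ch' -> digraph (1 consonant phoneme) (phonemes so far: 6)
Total phonemes: 6

6


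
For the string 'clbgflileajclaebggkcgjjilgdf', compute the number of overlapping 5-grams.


String 'clbgflileajclaebggkcgjjilgdf' has length L = 28.
Number of overlapping n-grams = L - n + 1
Substituting: 28 - 5 + 1 = 24

24


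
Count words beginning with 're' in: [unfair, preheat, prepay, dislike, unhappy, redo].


Checking each word for prefix 're':
  'unfair' -> no (count: 0)
  'preheat' -> no (count: 0)
  'prepay' -> no (count: 0)
  'dislike' -> no (count: 0)
  'unhappy' -> no (count: 0)
  'redo' -> YES, starts with 're' (count: 1)
Total with prefix 're': 1

1


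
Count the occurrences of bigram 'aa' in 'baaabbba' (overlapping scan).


Scanning 'baaabbba' for bigram 'aa':
  Position 0: 'ba' -> no
  Position 1: 'aa' -> MATCH
  Position 2: 'aa' -> MATCH
  Position 3: 'ab' -> no
  Position 4: 'bb' -> no
  Position 5: 'bb' -> no
  Position 6: 'ba' -> no
Total matches: 2

2


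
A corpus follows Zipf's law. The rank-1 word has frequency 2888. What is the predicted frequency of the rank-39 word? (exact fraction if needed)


Zipf's law: freq(rank) = f1 / rank
f1 = 2888, rank = 39
freq = 2888 / 39
GCD(2888, 39) = 1
Simplified: 2888/39

2888/39


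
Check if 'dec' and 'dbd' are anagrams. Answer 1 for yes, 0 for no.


Sort characters of 'dec': 'cde'
Sort characters of 'dbd': 'bdd'
Sorted forms differ -> they are NOT anagrams
Result: 0

0


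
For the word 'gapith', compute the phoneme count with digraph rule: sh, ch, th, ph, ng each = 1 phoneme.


Parsing 'gapith' greedily, digraphs first:
  'g' -> consonant phoneme (phonemes so far: 1)
  'a' -> vowel phoneme (phonemes so far: 2)
  'p' -> consonant phoneme (phonemes so far: 3)
  'i' -> vowel phoneme (phonemes so far: 4)
  'th' -> digraph (1 consonant phoneme) (phonemes so far: 5)
Total phonemes: 5

5


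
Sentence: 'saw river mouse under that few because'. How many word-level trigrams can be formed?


Word trigrams from [7] words:
  Trigram 1: (saw river mouse)
  Trigram 2: (river mouse under)
  Trigram 3: (mouse under that)
  Trigram 4: (under that few)
  Trigram 5: (that few because)
Total word trigrams: 7 - 2 = 5

5


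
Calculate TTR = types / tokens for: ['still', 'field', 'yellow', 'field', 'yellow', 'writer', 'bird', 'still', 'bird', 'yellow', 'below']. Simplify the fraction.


Tokens: 11
Unique types: ('below', 'bird', 'field', 'still', 'writer', 'yellow') = 6
TTR = 6/11
Already in lowest terms.

6/11


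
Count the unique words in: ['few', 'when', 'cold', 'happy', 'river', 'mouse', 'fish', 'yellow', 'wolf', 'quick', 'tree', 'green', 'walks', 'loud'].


Listing all tokens and tracking unique types:
  Token 1: 'few' -> NEW (unique so far: 1)
  Token 2: 'when' -> NEW (unique so far: 2)
  Token 3: 'cold' -> NEW (unique so far: 3)
  Token 4: 'happy' -> NEW (unique so far: 4)
  Token 5: 'river' -> NEW (unique so far: 5)
  Token 6: 'mouse' -> NEW (unique so far: 6)
  Token 7: 'fish' -> NEW (unique so far: 7)
  Token 8: 'yellow' -> NEW (unique so far: 8)
  Token 9: 'wolf' -> NEW (unique so far: 9)
  Token 10: 'quick' -> NEW (unique so far: 10)
  Token 11: 'tree' -> NEW (unique so far: 11)
  Token 12: 'green' -> NEW (unique so far: 12)
  Token 13: 'walks' -> NEW (unique so far: 13)
  Token 14: 'loud' -> NEW (unique so far: 14)
Unique types: ('cold', 'few', 'fish', 'green', 'happy', 'loud', 'mouse', 'quick', 'river', 'tree', 'walks', 'when', 'wolf', 'yellow')
Vocabulary size: 14

14


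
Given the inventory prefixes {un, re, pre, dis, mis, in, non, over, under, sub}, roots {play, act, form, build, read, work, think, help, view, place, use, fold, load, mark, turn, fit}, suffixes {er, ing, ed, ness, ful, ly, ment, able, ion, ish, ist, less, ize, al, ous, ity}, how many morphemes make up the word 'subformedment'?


Segmenting 'subformedment' against the inventory:
  'sub' -> prefix (morpheme 1)
  'form' -> root (morpheme 2)
  'ed' -> suffix (morpheme 3)
  'ment' -> suffix (morpheme 4)
Total morphemes: 4

4


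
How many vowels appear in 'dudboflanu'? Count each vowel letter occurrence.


Scanning each character of 'dudboflanu':
  Position 1: 'd' -> consonant (running count: 0)
  Position 2: 'u' -> vowel (running count: 1)
  Position 3: 'd' -> consonant (running count: 1)
  Position 4: 'b' -> consonant (running count: 1)
  Position 5: 'o' -> vowel (running count: 2)
  Position 6: 'f' -> consonant (running count: 2)
  Position 7: 'l' -> consonant (running count: 2)
  Position 8: 'a' -> vowel (running count: 3)
  Position 9: 'n' -> consonant (running count: 3)
  Position 10: 'u' -> vowel (running count: 4)
Total vowels: 4

4


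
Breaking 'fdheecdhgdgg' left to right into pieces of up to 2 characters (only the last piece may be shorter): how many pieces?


'fdheecdhgdgg' has 12 characters.
Chunking with max size 2:
  Chunk 1: 'fd' (positions 0-1)
  Chunk 2: 'he' (positions 2-3)
  Chunk 3: 'ec' (positions 4-5)
  Chunk 4: 'dh' (positions 6-7)
  Chunk 5: 'gd' (positions 8-9)
  Chunk 6: 'gg' (positions 10-11)
Total chunks: ceil(12 / 2) = 6

6


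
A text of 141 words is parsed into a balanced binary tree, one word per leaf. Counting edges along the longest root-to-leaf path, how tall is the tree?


In a balanced binary tree with n leaves the deepest leaf is ceil(log2(n)) edges below the root.
log2(141) = 7.1396
ceil(7.1396) = 8
height (edges) = 8

8


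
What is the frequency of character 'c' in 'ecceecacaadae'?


Scanning 'ecceecacaadae' for 'c':
  Position 1: 'c' -> MATCH (count: 1)
  Position 2: 'c' -> MATCH (count: 2)
  Position 5: 'c' -> MATCH (count: 3)
  Position 7: 'c' -> MATCH (count: 4)
Total occurrences of 'c': 4

4


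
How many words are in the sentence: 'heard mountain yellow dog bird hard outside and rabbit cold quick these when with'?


Counting words by splitting on spaces:
  Word 1: 'heard'
  Word 2: 'mountain'
  Word 3: 'yellow'
  Word 4: 'dog'
  Word 5: 'bird'
  Word 6: 'hard'
  Word 7: 'outside'
  Word 8: 'and'
  Word 9: 'rabbit'
  Word 10: 'cold'
  Word 11: 'quick'
  Word 12: 'these'
  Word 13: 'when'
  Word 14: 'with'
Total words: 14

14


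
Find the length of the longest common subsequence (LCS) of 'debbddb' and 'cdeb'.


DP table for LCS of 'debbddb' and 'cdeb':
       c  d  e  b
    0  0  0  0  0
  d 0  0  1  1  1
  e 0  0  1  2  2
  b 0  0  1  2  3
  b 0  0  1  2  3
  d 0  0  1  2  3
  d 0  0  1  2  3
  b 0  0  1  2  3
LCS: 'deb'
LCS length = 3

3


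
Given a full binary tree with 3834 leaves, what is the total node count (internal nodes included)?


Leaf nodes (terminals): 3834
Internal nodes = n - 1 = 3834 - 1 = 3833
Total = leaves + internal = 3834 + 3833 = 7667

7667


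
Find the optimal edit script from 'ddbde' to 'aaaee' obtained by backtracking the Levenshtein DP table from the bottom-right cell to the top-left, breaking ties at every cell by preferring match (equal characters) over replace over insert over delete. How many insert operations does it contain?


Edit distance = 4. Backtracking from cell (5, 5) with preference match > replace > insert > delete,
then listing the resulting alignment 'ddbde' -> 'aaaee' left to right:
  Step 1: replace d->a
  Step 2: replace d->a
  Step 3: replace b->a
  Step 4: replace d->e
  Step 5: keep 'e'
Total insertions: 0

0


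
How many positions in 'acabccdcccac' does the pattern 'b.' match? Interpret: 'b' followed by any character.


Pattern: b. means 'b' followed by any character.
Scanning 'acabccdcccac' position-by-position:
  Pos 0: window 'ac' -> no
  Pos 1: window 'ca' -> no
  Pos 2: window 'ab' -> no
  Pos 3: window 'bc' -> MATCH
  Pos 4: window 'cc' -> no
  Pos 5: window 'cd' -> no
  Pos 6: window 'dc' -> no
  Pos 7: window 'cc' -> no
  Pos 8: window 'cc' -> no
  Pos 9: window 'ca' -> no
  Pos 10: window 'ac' -> no
  Pos 11: window 'c' -> no
Total matches: 1

1


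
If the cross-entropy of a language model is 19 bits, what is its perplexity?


Perplexity formula: PP = 2^H
H = 19
PP = 2^19
PP = 2^19 = 524288

524288


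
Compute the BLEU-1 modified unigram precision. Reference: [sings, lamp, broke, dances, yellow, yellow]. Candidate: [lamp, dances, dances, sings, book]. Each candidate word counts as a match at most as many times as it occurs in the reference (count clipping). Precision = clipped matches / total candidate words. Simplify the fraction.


Reference word counts: {'broke': 1, 'dances': 1, 'lamp': 1, 'sings': 1, 'yellow': 2}
Checking each candidate word (with clipping):
  'lamp' -> in reference (ref count 1, used 1/1) -> match (matches: 1)
  'dances' -> in reference (ref count 1, used 1/1) -> match (matches: 2)
  'dances' -> ref count 1 already used up (1/1) -> clipped, no match (matches: 2)
  'sings' -> in reference (ref count 1, used 1/1) -> match (matches: 3)
  'book' -> not in reference -> no match (matches: 3)
Clipped matches: 3, Candidate length: 5
Precision = 3/5

3/5


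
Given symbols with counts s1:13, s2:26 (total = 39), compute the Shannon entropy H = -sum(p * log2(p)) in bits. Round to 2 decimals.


Computing entropy H = -sum(p_i * log2(p_i)):
  s1: p = 13/39 = 0.3333, -p*log2(p) = 0.5283
  s2: p = 26/39 = 0.6667, -p*log2(p) = 0.3900
H = sum of terms = 0.9183
Rounded to 2 decimals: 0.92

0.92


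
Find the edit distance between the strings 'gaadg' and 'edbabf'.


Building DP table for s1='gaadg' (len 5) and s2='edbabf' (len 6):
       e  d  b  a  b  f
    0  1  2  3  4  5  6
  g 1  1  2  3  4  5  6
  a 2  2  2  3  3  4  5
  a 3  3  3  3  3  4  5
  d 4  4  3  4  4  4  5
  g 5  5  4  4  5  5  5
Edit distance = dp[5][6] = 5

5


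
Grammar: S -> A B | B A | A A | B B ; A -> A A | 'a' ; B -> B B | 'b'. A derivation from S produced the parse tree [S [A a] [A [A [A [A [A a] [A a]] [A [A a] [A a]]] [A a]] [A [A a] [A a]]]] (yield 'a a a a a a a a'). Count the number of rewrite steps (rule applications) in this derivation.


Every bracketed nonterminal node [X ...] in the tree is produced by exactly one rule application.
Reading the tree off as a leftmost derivation:
  Step 1: S  =>  A A   (applied S -> A A)
  Step 2: A A  =>  a A   (applied A -> a)
  Step 3: a A  =>  a A A   (applied A -> A A)
  Step 4: a A A  =>  a A A A   (applied A -> A A)
  Step 5: a A A A  =>  a A A A A   (applied A -> A A)
  Step 6: a A A A A  =>  a A A A A A   (applied A -> A A)
  Step 7: a A A A A A  =>  a a A A A A   (applied A -> a)
  Step 8: a a A A A A  =>  a a a A A A   (applied A -> a)
  Step 9: a a a A A A  =>  a a a A A A A   (applied A -> A A)
  Step 10: a a a A A A A  =>  a a a a A A A   (applied A -> a)
  Step 11: a a a a A A A  =>  a a a a a A A   (applied A -> a)
  Step 12: a a a a a A A  =>  a a a a a a A   (applied A -> a)
  Step 13: a a a a a a A  =>  a a a a a a A A   (applied A -> A A)
  Step 14: a a a a a a A A  =>  a a a a a a a A   (applied A -> a)
  Step 15: a a a a a a a A  =>  a a a a a a a a   (applied A -> a)
Final yield: a a a a a a a a
Total rewrite steps: 15

15


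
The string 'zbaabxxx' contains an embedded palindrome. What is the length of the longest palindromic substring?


Scanning 'zbaabxxx' for palindromic substrings.
Substring at positions 1-4: 'baab'.
Check: reverse('baab') = 'baab' -> palindrome confirmed.
Neighbouring characters ('z' / 'x') break symmetry, so it cannot extend further.
No longer palindromic substring exists; longest length = 4

4


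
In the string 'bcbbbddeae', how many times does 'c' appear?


Scanning 'bcbbbddeae' for 'c':
  Position 1: 'c' -> MATCH (count: 1)
Total occurrences of 'c': 1

1


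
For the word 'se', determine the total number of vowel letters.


Scanning each character of 'se':
  Position 1: 's' -> consonant (running count: 0)
  Position 2: 'e' -> vowel (running count: 1)
Total vowels: 1

1


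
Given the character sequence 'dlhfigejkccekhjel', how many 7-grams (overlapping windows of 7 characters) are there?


String 'dlhfigejkccekhjel' has length L = 17.
Number of overlapping n-grams = L - n + 1
Substituting: 17 - 7 + 1 = 11

11


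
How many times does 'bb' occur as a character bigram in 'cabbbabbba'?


Scanning 'cabbbabbba' for bigram 'bb':
  Position 0: 'ca' -> no
  Position 1: 'ab' -> no
  Position 2: 'bb' -> MATCH
  Position 3: 'bb' -> MATCH
  Position 4: 'ba' -> no
  Position 5: 'ab' -> no
  Position 6: 'bb' -> MATCH
  Position 7: 'bb' -> MATCH
  Position 8: 'ba' -> no
Total matches: 4

4


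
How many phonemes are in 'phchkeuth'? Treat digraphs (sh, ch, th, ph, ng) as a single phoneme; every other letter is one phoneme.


Parsing 'phchkeuth' greedily, digraphs first:
  'ph' -> digraph (1 consonant phoneme) (phonemes so far: 1)
  'ch' -> digraph (1 consonant phoneme) (phonemes so far: 2)
  'k' -> consonant phoneme (phonemes so far: 3)
  'e' -> vowel phoneme (phonemes so far: 4)
  'u' -> vowel phoneme (phonemes so far: 5)
  'th' -> digraph (1 consonant phoneme) (phonemes so far: 6)
Total phonemes: 6

6


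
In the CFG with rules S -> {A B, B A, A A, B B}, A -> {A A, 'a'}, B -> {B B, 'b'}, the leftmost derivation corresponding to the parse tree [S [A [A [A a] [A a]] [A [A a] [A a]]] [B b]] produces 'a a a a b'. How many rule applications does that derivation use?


Every bracketed nonterminal node [X ...] in the tree is produced by exactly one rule application.
Reading the tree off as a leftmost derivation:
  Step 1: S  =>  A B   (applied S -> A B)
  Step 2: A B  =>  A A B   (applied A -> A A)
  Step 3: A A B  =>  A A A B   (applied A -> A A)
  Step 4: A A A B  =>  a A A B   (applied A -> a)
  Step 5: a A A B  =>  a a A B   (applied A -> a)
  Step 6: a a A B  =>  a a A A B   (applied A -> A A)
  Step 7: a a A A B  =>  a a a A B   (applied A -> a)
  Step 8: a a a A B  =>  a a a a B   (applied A -> a)
  Step 9: a a a a B  =>  a a a a b   (applied B -> b)
Final yield: a a a a b
Total rewrite steps: 9

9


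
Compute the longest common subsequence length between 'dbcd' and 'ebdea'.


DP table for LCS of 'dbcd' and 'ebdea':
       e  b  d  e  a
    0  0  0  0  0  0
  d 0  0  0  1  1  1
  b 0  0  1  1  1  1
  c 0  0  1  1  1  1
  d 0  0  1  2  2  2
LCS: 'bd'
LCS length = 2

2


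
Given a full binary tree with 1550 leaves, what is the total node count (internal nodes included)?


Leaf nodes (terminals): 1550
Internal nodes = n - 1 = 1550 - 1 = 1549
Total = leaves + internal = 1550 + 1549 = 3099

3099


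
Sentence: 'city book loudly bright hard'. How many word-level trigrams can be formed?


Word trigrams from [5] words:
  Trigram 1: (city book loudly)
  Trigram 2: (book loudly bright)
  Trigram 3: (loudly bright hard)
Total word trigrams: 5 - 2 = 3

3


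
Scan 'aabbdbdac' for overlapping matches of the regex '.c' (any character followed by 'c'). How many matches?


Pattern: .c means any character followed by 'c'.
Scanning 'aabbdbdac' position-by-position:
  Pos 0: window 'aa' -> no
  Pos 1: window 'ab' -> no
  Pos 2: window 'bb' -> no
  Pos 3: window 'bd' -> no
  Pos 4: window 'db' -> no
  Pos 5: window 'bd' -> no
  Pos 6: window 'da' -> no
  Pos 7: window 'ac' -> MATCH
  Pos 8: window 'c' -> no
Total matches: 1

1


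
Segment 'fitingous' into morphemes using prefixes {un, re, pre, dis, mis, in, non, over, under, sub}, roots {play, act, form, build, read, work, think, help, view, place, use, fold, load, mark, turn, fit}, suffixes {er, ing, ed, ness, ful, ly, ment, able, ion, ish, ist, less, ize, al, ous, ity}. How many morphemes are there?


Segmenting 'fitingous' against the inventory:
  'fit' -> root (morpheme 1)
  'ing' -> suffix (morpheme 2)
  'ous' -> suffix (morpheme 3)
Total morphemes: 3

3


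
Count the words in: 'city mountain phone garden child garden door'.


Counting words by splitting on spaces:
  Word 1: 'city'
  Word 2: 'mountain'
  Word 3: 'phone'
  Word 4: 'garden'
  Word 5: 'child'
  Word 6: 'garden'
  Word 7: 'door'
Total words: 7

7


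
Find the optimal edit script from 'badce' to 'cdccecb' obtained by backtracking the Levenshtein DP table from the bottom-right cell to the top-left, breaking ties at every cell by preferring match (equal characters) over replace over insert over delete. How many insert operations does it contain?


Edit distance = 5. Backtracking from cell (5, 7) with preference match > replace > insert > delete,
then listing the resulting alignment 'badce' -> 'cdccecb' left to right:
  Step 1: replace b->c
  Step 2: replace a->d
  Step 3: replace d->c
  Step 4: keep 'c'
  Step 5: keep 'e'
  Step 6: insert 'c' [insertion #1]
  Step 7: insert 'b' [insertion #2]
Total insertions: 2

2


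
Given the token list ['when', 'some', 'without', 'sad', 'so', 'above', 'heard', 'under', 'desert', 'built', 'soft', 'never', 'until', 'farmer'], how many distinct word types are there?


Listing all tokens and tracking unique types:
  Token 1: 'when' -> NEW (unique so far: 1)
  Token 2: 'some' -> NEW (unique so far: 2)
  Token 3: 'without' -> NEW (unique so far: 3)
  Token 4: 'sad' -> NEW (unique so far: 4)
  Token 5: 'so' -> NEW (unique so far: 5)
  Token 6: 'above' -> NEW (unique so far: 6)
  Token 7: 'heard' -> NEW (unique so far: 7)
  Token 8: 'under' -> NEW (unique so far: 8)
  Token 9: 'desert' -> NEW (unique so far: 9)
  Token 10: 'built' -> NEW (unique so far: 10)
  Token 11: 'soft' -> NEW (unique so far: 11)
  Token 12: 'never' -> NEW (unique so far: 12)
  Token 13: 'until' -> NEW (unique so far: 13)
  Token 14: 'farmer' -> NEW (unique so far: 14)
Unique types: ('above', 'built', 'desert', 'farmer', 'heard', 'never', 'sad', 'so', 'soft', 'some', 'under', 'until', 'when', 'without')
Vocabulary size: 14

14


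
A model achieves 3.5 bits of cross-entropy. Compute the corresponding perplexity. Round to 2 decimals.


Perplexity formula: PP = 2^H
H = 3.5
PP = 2^3.5
Decompose: 2^3.5 = 2^3 * 2^0.5 = 2^3 * sqrt(2)
2^3 = 8, sqrt(2) ~ 1.4142136
PP ~ 8 * 1.4142136 = 11.3137088
Rounded to 2 decimals: 11.31

11.31


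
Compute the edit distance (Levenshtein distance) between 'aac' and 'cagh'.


Building DP table for s1='aac' (len 3) and s2='cagh' (len 4):
       c  a  g  h
    0  1  2  3  4
  a 1  1  1  2  3
  a 2  2  1  2  3
  c 3  2  2  2  3
Edit distance = dp[3][4] = 3

3


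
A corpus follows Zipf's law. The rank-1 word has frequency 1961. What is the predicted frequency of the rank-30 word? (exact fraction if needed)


Zipf's law: freq(rank) = f1 / rank
f1 = 1961, rank = 30
freq = 1961 / 30
GCD(1961, 30) = 1
Simplified: 1961/30

1961/30


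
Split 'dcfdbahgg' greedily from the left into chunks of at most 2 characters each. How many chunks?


'dcfdbahgg' has 9 characters.
Chunking with max size 2:
  Chunk 1: 'dc' (positions 0-1)
  Chunk 2: 'fd' (positions 2-3)
  Chunk 3: 'ba' (positions 4-5)
  Chunk 4: 'hg' (positions 6-7)
  Chunk 5: 'g' (positions 8-8)
Total chunks: ceil(9 / 2) = 5

5
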